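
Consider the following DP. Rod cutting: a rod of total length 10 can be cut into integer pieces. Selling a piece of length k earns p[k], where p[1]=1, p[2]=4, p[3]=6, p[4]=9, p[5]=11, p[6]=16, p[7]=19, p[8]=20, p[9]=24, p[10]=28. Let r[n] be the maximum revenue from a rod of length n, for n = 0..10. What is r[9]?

   n    0    1    2    3    4    5    6    7    8    9   10
r[n]    0    1    4    6    9   11   16   19   20   24   28

24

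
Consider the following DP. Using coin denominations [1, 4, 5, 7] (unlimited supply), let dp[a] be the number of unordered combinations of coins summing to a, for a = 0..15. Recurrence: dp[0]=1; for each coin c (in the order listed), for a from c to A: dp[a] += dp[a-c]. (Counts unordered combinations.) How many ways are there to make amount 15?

15

after  coin     0     1     2     3     4     5     6     7     8     9    10    11    12    13    14    15
          1     1     1     1     1     1     1     1     1     1     1     1     1     1     1     1     1
          4     1     1     1     1     2     2     2     2     3     3     3     3     4     4     4     4
          5     1     1     1     1     2     3     3     3     4     5     6     6     7     8     9    10
          7     1     1     1     1     2     3     3     4     5     6     7     8    10    11    13    15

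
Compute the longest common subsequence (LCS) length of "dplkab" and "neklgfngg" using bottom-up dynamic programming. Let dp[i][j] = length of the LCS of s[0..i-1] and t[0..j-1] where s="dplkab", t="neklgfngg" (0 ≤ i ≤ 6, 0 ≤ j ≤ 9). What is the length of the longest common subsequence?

1

   ''  n  e  k  l  g  f  n  g  g
''  0  0  0  0  0  0  0  0  0  0
 d  0  0  0  0  0  0  0  0  0  0
 p  0  0  0  0  0  0  0  0  0  0
 l  0  0  0  0  1  1  1  1  1  1
 k  0  0  0  1  1  1  1  1  1  1
 a  0  0  0  1  1  1  1  1  1  1
 b  0  0  0  1  1  1  1  1  1  1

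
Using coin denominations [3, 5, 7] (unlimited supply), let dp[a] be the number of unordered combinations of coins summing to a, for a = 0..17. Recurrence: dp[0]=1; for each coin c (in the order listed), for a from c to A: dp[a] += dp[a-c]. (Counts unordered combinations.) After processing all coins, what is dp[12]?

after  coin     0     1     2     3     4     5     6     7     8     9    10    11    12    13    14    15    16    17
          3     1     0     0     1     0     0     1     0     0     1     0     0     1     0     0     1     0     0
          5     1     0     0     1     0     1     1     0     1     1     1     1     1     1     1     2     1     1
          7     1     0     0     1     0     1     1     1     1     1     2     1     2     2     2     3     2     3

2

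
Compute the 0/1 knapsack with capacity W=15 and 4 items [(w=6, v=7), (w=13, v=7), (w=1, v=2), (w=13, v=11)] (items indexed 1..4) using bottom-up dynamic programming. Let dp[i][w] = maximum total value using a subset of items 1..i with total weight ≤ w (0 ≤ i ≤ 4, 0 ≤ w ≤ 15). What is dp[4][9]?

i\w   0   1   2   3   4   5   6   7   8   9  10  11  12  13  14  15
  0   0   0   0   0   0   0   0   0   0   0   0   0   0   0   0   0
  1   0   0   0   0   0   0   7   7   7   7   7   7   7   7   7   7
  2   0   0   0   0   0   0   7   7   7   7   7   7   7   7   7   7
  3   0   2   2   2   2   2   7   9   9   9   9   9   9   9   9   9
  4   0   2   2   2   2   2   7   9   9   9   9   9   9  11  13  13

9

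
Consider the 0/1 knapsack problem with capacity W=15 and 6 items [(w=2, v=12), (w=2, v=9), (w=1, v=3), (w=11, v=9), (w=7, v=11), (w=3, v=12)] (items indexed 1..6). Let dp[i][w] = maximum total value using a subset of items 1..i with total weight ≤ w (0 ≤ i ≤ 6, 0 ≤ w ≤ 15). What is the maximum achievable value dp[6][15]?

i\w   0   1   2   3   4   5   6   7   8   9  10  11  12  13  14  15
  0   0   0   0   0   0   0   0   0   0   0   0   0   0   0   0   0
  1   0   0  12  12  12  12  12  12  12  12  12  12  12  12  12  12
  2   0   0  12  12  21  21  21  21  21  21  21  21  21  21  21  21
  3   0   3  12  15  21  24  24  24  24  24  24  24  24  24  24  24
  4   0   3  12  15  21  24  24  24  24  24  24  24  24  24  24  30
  5   0   3  12  15  21  24  24  24  24  24  26  32  35  35  35  35
  6   0   3  12  15  21  24  27  33  36  36  36  36  36  38  44  47

47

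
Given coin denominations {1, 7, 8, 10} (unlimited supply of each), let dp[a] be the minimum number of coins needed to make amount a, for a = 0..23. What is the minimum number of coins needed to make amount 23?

3

 a  0  1  2  3  4  5  6  7  8  9 10 11 12 13 14 15 16 17 18 19 20 21 22 23
dp  0  1  2  3  4  5  6  1  1  2  1  2  3  4  2  2  2  2  2  3  2  3  3  3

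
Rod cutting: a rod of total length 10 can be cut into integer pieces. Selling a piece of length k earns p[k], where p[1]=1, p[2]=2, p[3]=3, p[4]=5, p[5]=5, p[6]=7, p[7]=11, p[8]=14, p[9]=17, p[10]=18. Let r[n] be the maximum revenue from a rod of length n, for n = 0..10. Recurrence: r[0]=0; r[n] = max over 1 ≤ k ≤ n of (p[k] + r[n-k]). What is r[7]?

   n    0    1    2    3    4    5    6    7    8    9   10
r[n]    0    1    2    3    5    6    7   11   14   17   18

11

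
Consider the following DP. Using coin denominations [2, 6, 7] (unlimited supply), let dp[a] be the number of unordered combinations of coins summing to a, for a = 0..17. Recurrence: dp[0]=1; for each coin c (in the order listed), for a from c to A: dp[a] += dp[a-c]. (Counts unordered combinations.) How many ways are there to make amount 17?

after  coin     0     1     2     3     4     5     6     7     8     9    10    11    12    13    14    15    16    17
          2     1     0     1     0     1     0     1     0     1     0     1     0     1     0     1     0     1     0
          6     1     0     1     0     1     0     2     0     2     0     2     0     3     0     3     0     3     0
          7     1     0     1     0     1     0     2     1     2     1     2     1     3     2     4     2     4     2

2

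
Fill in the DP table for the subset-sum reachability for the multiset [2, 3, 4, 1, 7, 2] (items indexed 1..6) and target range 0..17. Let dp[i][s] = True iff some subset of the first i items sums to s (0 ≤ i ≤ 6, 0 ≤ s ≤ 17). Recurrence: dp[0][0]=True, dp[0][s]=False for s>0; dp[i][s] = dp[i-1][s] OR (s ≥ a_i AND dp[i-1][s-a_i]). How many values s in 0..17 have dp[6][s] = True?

18

i\s   0   1   2   3   4   5   6   7   8   9  10  11  12  13  14  15  16  17
  0   T   F   F   F   F   F   F   F   F   F   F   F   F   F   F   F   F   F
  1   T   F   T   F   F   F   F   F   F   F   F   F   F   F   F   F   F   F
  2   T   F   T   T   F   T   F   F   F   F   F   F   F   F   F   F   F   F
  3   T   F   T   T   T   T   T   T   F   T   F   F   F   F   F   F   F   F
  4   T   T   T   T   T   T   T   T   T   T   T   F   F   F   F   F   F   F
  5   T   T   T   T   T   T   T   T   T   T   T   T   T   T   T   T   T   T
  6   T   T   T   T   T   T   T   T   T   T   T   T   T   T   T   T   T   T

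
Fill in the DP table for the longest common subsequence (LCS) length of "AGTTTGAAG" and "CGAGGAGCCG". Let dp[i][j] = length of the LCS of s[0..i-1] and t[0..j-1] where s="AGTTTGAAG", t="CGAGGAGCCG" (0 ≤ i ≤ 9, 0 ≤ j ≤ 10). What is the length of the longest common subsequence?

5

   ''  C  G  A  G  G  A  G  C  C  G
''  0  0  0  0  0  0  0  0  0  0  0
 A  0  0  0  1  1  1  1  1  1  1  1
 G  0  0  1  1  2  2  2  2  2  2  2
 T  0  0  1  1  2  2  2  2  2  2  2
 T  0  0  1  1  2  2  2  2  2  2  2
 T  0  0  1  1  2  2  2  2  2  2  2
 G  0  0  1  1  2  3  3  3  3  3  3
 A  0  0  1  2  2  3  4  4  4  4  4
 A  0  0  1  2  2  3  4  4  4  4  4
 G  0  0  1  2  3  3  4  5  5  5  5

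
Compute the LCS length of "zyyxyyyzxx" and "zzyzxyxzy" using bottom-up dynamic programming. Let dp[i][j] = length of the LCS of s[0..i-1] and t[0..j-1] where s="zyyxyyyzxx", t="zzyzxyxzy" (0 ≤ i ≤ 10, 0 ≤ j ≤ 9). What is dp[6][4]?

2

   ''  z  z  y  z  x  y  x  z  y
''  0  0  0  0  0  0  0  0  0  0
 z  0  1  1  1  1  1  1  1  1  1
 y  0  1  1  2  2  2  2  2  2  2
 y  0  1  1  2  2  2  3  3  3  3
 x  0  1  1  2  2  3  3  4  4  4
 y  0  1  1  2  2  3  4  4  4  5
 y  0  1  1  2  2  3  4  4  4  5
 y  0  1  1  2  2  3  4  4  4  5
 z  0  1  2  2  3  3  4  4  5  5
 x  0  1  2  2  3  4  4  5  5  5
 x  0  1  2  2  3  4  4  5  5  5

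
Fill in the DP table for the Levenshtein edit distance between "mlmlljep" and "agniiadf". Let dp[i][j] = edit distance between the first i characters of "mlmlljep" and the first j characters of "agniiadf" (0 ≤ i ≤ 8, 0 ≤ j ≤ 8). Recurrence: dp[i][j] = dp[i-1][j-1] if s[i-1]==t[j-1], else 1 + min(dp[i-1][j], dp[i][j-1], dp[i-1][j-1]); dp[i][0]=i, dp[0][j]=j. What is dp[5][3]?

   ''  a  g  n  i  i  a  d  f
''  0  1  2  3  4  5  6  7  8
 m  1  1  2  3  4  5  6  7  8
 l  2  2  2  3  4  5  6  7  8
 m  3  3  3  3  4  5  6  7  8
 l  4  4  4  4  4  5  6  7  8
 l  5  5  5  5  5  5  6  7  8
 j  6  6  6  6  6  6  6  7  8
 e  7  7  7  7  7  7  7  7  8
 p  8  8  8  8  8  8  8  8  8

5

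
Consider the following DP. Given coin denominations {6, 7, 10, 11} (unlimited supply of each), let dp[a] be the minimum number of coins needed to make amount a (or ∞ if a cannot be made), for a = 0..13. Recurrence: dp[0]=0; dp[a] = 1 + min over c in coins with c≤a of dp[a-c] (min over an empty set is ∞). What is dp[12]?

2

 a  0  1  2  3  4  5  6  7  8  9 10 11 12 13
dp  0  -  -  -  -  -  1  1  -  -  1  1  2  2
(- denotes ∞ / unreachable)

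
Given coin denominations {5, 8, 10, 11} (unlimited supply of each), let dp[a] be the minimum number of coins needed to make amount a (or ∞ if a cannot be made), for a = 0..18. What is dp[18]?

 a  0  1  2  3  4  5  6  7  8  9 10 11 12 13 14 15 16 17 18
dp  0  -  -  -  -  1  -  -  1  -  1  1  -  2  -  2  2  -  2
(- denotes ∞ / unreachable)

2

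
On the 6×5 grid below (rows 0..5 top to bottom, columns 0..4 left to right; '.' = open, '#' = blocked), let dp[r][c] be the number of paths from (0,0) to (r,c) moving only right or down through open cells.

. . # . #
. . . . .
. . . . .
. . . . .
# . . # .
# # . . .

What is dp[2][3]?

r\c   0   1   2   3   4
  0   1   1   0   0   0
  1   1   2   2   2   2
  2   1   3   5   7   9
  3   1   4   9  16  25
  4   0   4  13   0  25
  5   0   0  13  13  38

7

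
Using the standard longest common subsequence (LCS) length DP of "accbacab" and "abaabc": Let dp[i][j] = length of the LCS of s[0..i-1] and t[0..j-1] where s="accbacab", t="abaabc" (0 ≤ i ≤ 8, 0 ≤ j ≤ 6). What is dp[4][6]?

2

   ''  a  b  a  a  b  c
''  0  0  0  0  0  0  0
 a  0  1  1  1  1  1  1
 c  0  1  1  1  1  1  2
 c  0  1  1  1  1  1  2
 b  0  1  2  2  2  2  2
 a  0  1  2  3  3  3  3
 c  0  1  2  3  3  3  4
 a  0  1  2  3  4  4  4
 b  0  1  2  3  4  5  5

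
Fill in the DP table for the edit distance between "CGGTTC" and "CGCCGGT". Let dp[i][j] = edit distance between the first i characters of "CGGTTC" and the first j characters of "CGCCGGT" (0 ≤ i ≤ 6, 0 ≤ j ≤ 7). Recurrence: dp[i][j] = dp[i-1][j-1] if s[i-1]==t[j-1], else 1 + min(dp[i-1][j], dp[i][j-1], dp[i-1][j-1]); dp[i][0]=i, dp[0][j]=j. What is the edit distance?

   ''  C  G  C  C  G  G  T
''  0  1  2  3  4  5  6  7
 C  1  0  1  2  3  4  5  6
 G  2  1  0  1  2  3  4  5
 G  3  2  1  1  2  2  3  4
 T  4  3  2  2  2  3  3  3
 T  5  4  3  3  3  3  4  3
 C  6  5  4  3  3  4  4  4

4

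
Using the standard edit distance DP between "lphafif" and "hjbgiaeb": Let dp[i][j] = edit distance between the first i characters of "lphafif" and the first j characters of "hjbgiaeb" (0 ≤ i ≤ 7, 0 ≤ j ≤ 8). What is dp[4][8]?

7

   ''  h  j  b  g  i  a  e  b
''  0  1  2  3  4  5  6  7  8
 l  1  1  2  3  4  5  6  7  8
 p  2  2  2  3  4  5  6  7  8
 h  3  2  3  3  4  5  6  7  8
 a  4  3  3  4  4  5  5  6  7
 f  5  4  4  4  5  5  6  6  7
 i  6  5  5  5  5  5  6  7  7
 f  7  6  6  6  6  6  6  7  8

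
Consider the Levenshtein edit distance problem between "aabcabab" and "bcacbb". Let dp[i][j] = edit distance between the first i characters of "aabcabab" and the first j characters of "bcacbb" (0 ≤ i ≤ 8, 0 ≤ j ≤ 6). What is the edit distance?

4

   ''  b  c  a  c  b  b
''  0  1  2  3  4  5  6
 a  1  1  2  2  3  4  5
 a  2  2  2  2  3  4  5
 b  3  2  3  3  3  3  4
 c  4  3  2  3  3  4  4
 a  5  4  3  2  3  4  5
 b  6  5  4  3  3  3  4
 a  7  6  5  4  4  4  4
 b  8  7  6  5  5  4  4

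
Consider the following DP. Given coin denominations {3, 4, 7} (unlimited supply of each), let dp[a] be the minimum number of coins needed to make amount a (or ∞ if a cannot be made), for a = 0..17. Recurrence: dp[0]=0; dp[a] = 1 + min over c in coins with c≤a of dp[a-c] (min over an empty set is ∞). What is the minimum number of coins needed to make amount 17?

3

 a  0  1  2  3  4  5  6  7  8  9 10 11 12 13 14 15 16 17
dp  0  -  -  1  1  -  2  1  2  3  2  2  3  3  2  3  4  3
(- denotes ∞ / unreachable)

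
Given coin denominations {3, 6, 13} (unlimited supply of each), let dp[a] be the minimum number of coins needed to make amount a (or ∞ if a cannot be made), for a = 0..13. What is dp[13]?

1

 a  0  1  2  3  4  5  6  7  8  9 10 11 12 13
dp  0  -  -  1  -  -  1  -  -  2  -  -  2  1
(- denotes ∞ / unreachable)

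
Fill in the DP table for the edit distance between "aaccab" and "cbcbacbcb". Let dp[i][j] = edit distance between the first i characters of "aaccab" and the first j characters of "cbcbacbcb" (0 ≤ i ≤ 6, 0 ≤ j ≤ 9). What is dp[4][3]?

3

   ''  c  b  c  b  a  c  b  c  b
''  0  1  2  3  4  5  6  7  8  9
 a  1  1  2  3  4  4  5  6  7  8
 a  2  2  2  3  4  4  5  6  7  8
 c  3  2  3  2  3  4  4  5  6  7
 c  4  3  3  3  3  4  4  5  5  6
 a  5  4  4  4  4  3  4  5  6  6
 b  6  5  4  5  4  4  4  4  5  6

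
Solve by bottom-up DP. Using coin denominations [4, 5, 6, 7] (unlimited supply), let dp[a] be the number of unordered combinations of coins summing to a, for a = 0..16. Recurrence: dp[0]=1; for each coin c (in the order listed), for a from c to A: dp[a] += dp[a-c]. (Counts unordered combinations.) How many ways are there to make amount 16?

after  coin     0     1     2     3     4     5     6     7     8     9    10    11    12    13    14    15    16
          4     1     0     0     0     1     0     0     0     1     0     0     0     1     0     0     0     1
          5     1     0     0     0     1     1     0     0     1     1     1     0     1     1     1     1     1
          6     1     0     0     0     1     1     1     0     1     1     2     1     2     1     2     2     3
          7     1     0     0     0     1     1     1     1     1     1     2     2     3     2     3     3     4

4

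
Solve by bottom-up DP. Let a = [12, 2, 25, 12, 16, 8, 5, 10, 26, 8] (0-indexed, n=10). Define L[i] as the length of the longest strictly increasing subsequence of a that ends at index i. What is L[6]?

   i    0    1    2    3    4    5    6    7    8    9
a[i]   12    2   25   12   16    8    5   10   26    8
L[i]    1    1    2    2    3    2    2    3    4    3

2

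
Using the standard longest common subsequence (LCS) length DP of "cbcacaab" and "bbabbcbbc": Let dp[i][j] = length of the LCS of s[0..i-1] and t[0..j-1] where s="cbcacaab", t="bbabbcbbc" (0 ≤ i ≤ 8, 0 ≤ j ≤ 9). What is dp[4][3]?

2

   ''  b  b  a  b  b  c  b  b  c
''  0  0  0  0  0  0  0  0  0  0
 c  0  0  0  0  0  0  1  1  1  1
 b  0  1  1  1  1  1  1  2  2  2
 c  0  1  1  1  1  1  2  2  2  3
 a  0  1  1  2  2  2  2  2  2  3
 c  0  1  1  2  2  2  3  3  3  3
 a  0  1  1  2  2  2  3  3  3  3
 a  0  1  1  2  2  2  3  3  3  3
 b  0  1  2  2  3  3  3  4  4  4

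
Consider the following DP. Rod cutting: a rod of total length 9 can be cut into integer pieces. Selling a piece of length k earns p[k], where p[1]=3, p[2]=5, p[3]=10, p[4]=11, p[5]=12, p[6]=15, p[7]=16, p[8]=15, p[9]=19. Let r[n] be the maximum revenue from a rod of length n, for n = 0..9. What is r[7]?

   n    0    1    2    3    4    5    6    7    8    9
r[n]    0    3    6   10   13   16   20   23   26   30

23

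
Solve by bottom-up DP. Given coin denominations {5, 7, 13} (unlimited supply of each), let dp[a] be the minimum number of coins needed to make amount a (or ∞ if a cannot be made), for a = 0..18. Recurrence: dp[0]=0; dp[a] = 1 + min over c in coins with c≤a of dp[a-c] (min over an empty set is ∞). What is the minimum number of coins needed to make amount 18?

2

 a  0  1  2  3  4  5  6  7  8  9 10 11 12 13 14 15 16 17 18
dp  0  -  -  -  -  1  -  1  -  -  2  -  2  1  2  3  -  3  2
(- denotes ∞ / unreachable)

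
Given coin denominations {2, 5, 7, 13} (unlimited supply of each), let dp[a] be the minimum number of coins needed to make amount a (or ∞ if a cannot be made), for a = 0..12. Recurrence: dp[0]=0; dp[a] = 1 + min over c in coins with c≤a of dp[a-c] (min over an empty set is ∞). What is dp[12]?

 a  0  1  2  3  4  5  6  7  8  9 10 11 12
dp  0  -  1  -  2  1  3  1  4  2  2  3  2
(- denotes ∞ / unreachable)

2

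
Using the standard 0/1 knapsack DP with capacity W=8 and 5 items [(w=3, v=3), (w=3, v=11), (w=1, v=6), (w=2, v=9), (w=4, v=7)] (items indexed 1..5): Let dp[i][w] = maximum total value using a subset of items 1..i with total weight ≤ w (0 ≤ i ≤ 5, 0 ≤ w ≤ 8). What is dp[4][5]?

i\w   0   1   2   3   4   5   6   7   8
  0   0   0   0   0   0   0   0   0   0
  1   0   0   0   3   3   3   3   3   3
  2   0   0   0  11  11  11  14  14  14
  3   0   6   6  11  17  17  17  20  20
  4   0   6   9  15  17  20  26  26  26
  5   0   6   9  15  17  20  26  26  26

20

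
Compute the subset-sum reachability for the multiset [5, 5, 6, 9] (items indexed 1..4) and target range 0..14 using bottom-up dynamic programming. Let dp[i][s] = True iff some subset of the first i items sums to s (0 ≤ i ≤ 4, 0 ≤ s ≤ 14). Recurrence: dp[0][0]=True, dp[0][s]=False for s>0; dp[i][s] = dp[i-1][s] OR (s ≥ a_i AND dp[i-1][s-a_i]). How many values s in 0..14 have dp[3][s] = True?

5

i\s   0   1   2   3   4   5   6   7   8   9  10  11  12  13  14
  0   T   F   F   F   F   F   F   F   F   F   F   F   F   F   F
  1   T   F   F   F   F   T   F   F   F   F   F   F   F   F   F
  2   T   F   F   F   F   T   F   F   F   F   T   F   F   F   F
  3   T   F   F   F   F   T   T   F   F   F   T   T   F   F   F
  4   T   F   F   F   F   T   T   F   F   T   T   T   F   F   T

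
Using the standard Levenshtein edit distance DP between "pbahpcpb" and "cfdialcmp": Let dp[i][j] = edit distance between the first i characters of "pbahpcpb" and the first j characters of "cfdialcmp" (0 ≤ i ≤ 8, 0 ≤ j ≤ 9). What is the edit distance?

8

   ''  c  f  d  i  a  l  c  m  p
''  0  1  2  3  4  5  6  7  8  9
 p  1  1  2  3  4  5  6  7  8  8
 b  2  2  2  3  4  5  6  7  8  9
 a  3  3  3  3  4  4  5  6  7  8
 h  4  4  4  4  4  5  5  6  7  8
 p  5  5  5  5  5  5  6  6  7  7
 c  6  5  6  6  6  6  6  6  7  8
 p  7  6  6  7  7  7  7  7  7  7
 b  8  7  7  7  8  8  8  8  8  8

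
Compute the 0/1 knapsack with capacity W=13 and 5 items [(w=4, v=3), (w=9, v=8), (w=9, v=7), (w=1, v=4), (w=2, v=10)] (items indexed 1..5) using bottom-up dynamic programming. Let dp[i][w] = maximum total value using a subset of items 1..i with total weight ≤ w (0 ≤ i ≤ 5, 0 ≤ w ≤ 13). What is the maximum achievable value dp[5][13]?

i\w   0   1   2   3   4   5   6   7   8   9  10  11  12  13
  0   0   0   0   0   0   0   0   0   0   0   0   0   0   0
  1   0   0   0   0   3   3   3   3   3   3   3   3   3   3
  2   0   0   0   0   3   3   3   3   3   8   8   8   8  11
  3   0   0   0   0   3   3   3   3   3   8   8   8   8  11
  4   0   4   4   4   4   7   7   7   7   8  12  12  12  12
  5   0   4  10  14  14  14  14  17  17  17  17  18  22  22

22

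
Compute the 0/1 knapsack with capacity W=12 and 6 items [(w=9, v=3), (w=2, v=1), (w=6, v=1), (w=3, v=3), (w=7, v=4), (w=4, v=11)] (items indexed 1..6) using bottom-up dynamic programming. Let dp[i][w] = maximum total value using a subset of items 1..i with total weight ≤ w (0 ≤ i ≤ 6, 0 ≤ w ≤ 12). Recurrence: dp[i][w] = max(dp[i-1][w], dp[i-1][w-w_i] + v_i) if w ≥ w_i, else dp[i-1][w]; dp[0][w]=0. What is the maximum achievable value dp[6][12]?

15

i\w   0   1   2   3   4   5   6   7   8   9  10  11  12
  0   0   0   0   0   0   0   0   0   0   0   0   0   0
  1   0   0   0   0   0   0   0   0   0   3   3   3   3
  2   0   0   1   1   1   1   1   1   1   3   3   4   4
  3   0   0   1   1   1   1   1   1   2   3   3   4   4
  4   0   0   1   3   3   4   4   4   4   4   4   5   6
  5   0   0   1   3   3   4   4   4   4   5   7   7   8
  6   0   0   1   3  11  11  12  14  14  15  15  15  15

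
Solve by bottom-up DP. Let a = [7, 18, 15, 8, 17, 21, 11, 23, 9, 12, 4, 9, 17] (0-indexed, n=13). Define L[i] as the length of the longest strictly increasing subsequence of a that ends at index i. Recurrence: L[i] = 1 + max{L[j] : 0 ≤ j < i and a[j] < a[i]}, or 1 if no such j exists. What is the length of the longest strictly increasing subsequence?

   i    0    1    2    3    4    5    6    7    8    9   10   11   12
a[i]    7   18   15    8   17   21   11   23    9   12    4    9   17
L[i]    1    2    2    2    3    4    3    5    3    4    1    3    5

5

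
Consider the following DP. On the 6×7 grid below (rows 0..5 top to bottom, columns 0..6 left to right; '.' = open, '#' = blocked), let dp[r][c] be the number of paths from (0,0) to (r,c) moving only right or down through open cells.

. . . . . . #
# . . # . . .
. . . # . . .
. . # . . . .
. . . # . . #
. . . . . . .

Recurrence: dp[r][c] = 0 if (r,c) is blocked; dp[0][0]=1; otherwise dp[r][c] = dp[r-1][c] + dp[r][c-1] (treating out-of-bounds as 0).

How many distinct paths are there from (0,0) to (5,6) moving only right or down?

r\c   0   1   2   3   4   5   6
  0   1   1   1   1   1   1   0
  1   0   1   2   0   1   2   2
  2   0   1   3   0   1   3   5
  3   0   1   0   0   1   4   9
  4   0   1   1   0   1   5   0
  5   0   1   2   2   3   8   8

8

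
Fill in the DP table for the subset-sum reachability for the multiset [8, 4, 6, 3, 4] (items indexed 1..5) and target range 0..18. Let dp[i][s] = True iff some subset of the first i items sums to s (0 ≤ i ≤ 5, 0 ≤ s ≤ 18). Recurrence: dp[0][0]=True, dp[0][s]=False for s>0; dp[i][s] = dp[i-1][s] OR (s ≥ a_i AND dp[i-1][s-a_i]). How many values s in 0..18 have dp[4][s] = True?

15

i\s   0   1   2   3   4   5   6   7   8   9  10  11  12  13  14  15  16  17  18
  0   T   F   F   F   F   F   F   F   F   F   F   F   F   F   F   F   F   F   F
  1   T   F   F   F   F   F   F   F   T   F   F   F   F   F   F   F   F   F   F
  2   T   F   F   F   T   F   F   F   T   F   F   F   T   F   F   F   F   F   F
  3   T   F   F   F   T   F   T   F   T   F   T   F   T   F   T   F   F   F   T
  4   T   F   F   T   T   F   T   T   T   T   T   T   T   T   T   T   F   T   T
  5   T   F   F   T   T   F   T   T   T   T   T   T   T   T   T   T   T   T   T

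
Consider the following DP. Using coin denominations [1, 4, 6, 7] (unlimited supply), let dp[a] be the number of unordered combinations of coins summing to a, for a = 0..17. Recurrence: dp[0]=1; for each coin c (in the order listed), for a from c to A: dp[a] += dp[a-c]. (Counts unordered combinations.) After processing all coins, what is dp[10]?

6

after  coin     0     1     2     3     4     5     6     7     8     9    10    11    12    13    14    15    16    17
          1     1     1     1     1     1     1     1     1     1     1     1     1     1     1     1     1     1     1
          4     1     1     1     1     2     2     2     2     3     3     3     3     4     4     4     4     5     5
          6     1     1     1     1     2     2     3     3     4     4     5     5     7     7     8     8    10    10
          7     1     1     1     1     2     2     3     4     5     5     6     7     9    10    12    13    15    16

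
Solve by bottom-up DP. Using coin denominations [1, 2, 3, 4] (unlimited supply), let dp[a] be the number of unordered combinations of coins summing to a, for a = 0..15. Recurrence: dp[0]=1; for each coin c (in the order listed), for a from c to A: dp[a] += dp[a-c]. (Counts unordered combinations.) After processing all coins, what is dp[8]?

15

after  coin     0     1     2     3     4     5     6     7     8     9    10    11    12    13    14    15
          1     1     1     1     1     1     1     1     1     1     1     1     1     1     1     1     1
          2     1     1     2     2     3     3     4     4     5     5     6     6     7     7     8     8
          3     1     1     2     3     4     5     7     8    10    12    14    16    19    21    24    27
          4     1     1     2     3     5     6     9    11    15    18    23    27    34    39    47    54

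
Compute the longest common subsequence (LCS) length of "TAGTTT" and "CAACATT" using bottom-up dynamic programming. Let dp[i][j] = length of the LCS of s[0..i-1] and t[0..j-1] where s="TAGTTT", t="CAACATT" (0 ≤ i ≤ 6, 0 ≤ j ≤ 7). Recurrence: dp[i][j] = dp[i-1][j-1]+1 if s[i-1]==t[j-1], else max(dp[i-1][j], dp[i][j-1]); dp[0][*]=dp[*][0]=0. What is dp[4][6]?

2

   ''  C  A  A  C  A  T  T
''  0  0  0  0  0  0  0  0
 T  0  0  0  0  0  0  1  1
 A  0  0  1  1  1  1  1  1
 G  0  0  1  1  1  1  1  1
 T  0  0  1  1  1  1  2  2
 T  0  0  1  1  1  1  2  3
 T  0  0  1  1  1  1  2  3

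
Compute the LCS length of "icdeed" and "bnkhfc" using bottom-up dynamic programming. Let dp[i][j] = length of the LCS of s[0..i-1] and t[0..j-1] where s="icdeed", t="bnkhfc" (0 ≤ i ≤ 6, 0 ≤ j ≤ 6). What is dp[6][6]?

1

   ''  b  n  k  h  f  c
''  0  0  0  0  0  0  0
 i  0  0  0  0  0  0  0
 c  0  0  0  0  0  0  1
 d  0  0  0  0  0  0  1
 e  0  0  0  0  0  0  1
 e  0  0  0  0  0  0  1
 d  0  0  0  0  0  0  1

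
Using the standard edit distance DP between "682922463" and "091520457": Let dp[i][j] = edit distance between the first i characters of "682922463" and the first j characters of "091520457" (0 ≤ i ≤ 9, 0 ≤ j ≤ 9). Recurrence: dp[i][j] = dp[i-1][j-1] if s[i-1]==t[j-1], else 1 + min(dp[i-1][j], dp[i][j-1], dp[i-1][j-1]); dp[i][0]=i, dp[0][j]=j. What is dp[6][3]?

   ''  0  9  1  5  2  0  4  5  7
''  0  1  2  3  4  5  6  7  8  9
 6  1  1  2  3  4  5  6  7  8  9
 8  2  2  2  3  4  5  6  7  8  9
 2  3  3  3  3  4  4  5  6  7  8
 9  4  4  3  4  4  5  5  6  7  8
 2  5  5  4  4  5  4  5  6  7  8
 2  6  6  5  5  5  5  5  6  7  8
 4  7  7  6  6  6  6  6  5  6  7
 6  8  8  7  7  7  7  7  6  6  7
 3  9  9  8  8  8  8  8  7  7  7

5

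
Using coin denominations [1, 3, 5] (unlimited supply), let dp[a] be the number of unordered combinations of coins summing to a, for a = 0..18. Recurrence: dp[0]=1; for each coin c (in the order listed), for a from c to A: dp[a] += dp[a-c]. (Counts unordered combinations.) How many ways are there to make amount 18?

17

after  coin     0     1     2     3     4     5     6     7     8     9    10    11    12    13    14    15    16    17    18
          1     1     1     1     1     1     1     1     1     1     1     1     1     1     1     1     1     1     1     1
          3     1     1     1     2     2     2     3     3     3     4     4     4     5     5     5     6     6     6     7
          5     1     1     1     2     2     3     4     4     5     6     7     8     9    10    11    13    14    15    17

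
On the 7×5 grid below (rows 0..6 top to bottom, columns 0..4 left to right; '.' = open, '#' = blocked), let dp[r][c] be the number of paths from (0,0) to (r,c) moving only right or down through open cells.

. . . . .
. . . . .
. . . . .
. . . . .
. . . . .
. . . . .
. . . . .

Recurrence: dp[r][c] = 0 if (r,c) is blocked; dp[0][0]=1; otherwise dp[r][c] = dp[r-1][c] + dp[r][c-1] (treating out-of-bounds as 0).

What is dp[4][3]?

r\c   0   1   2   3   4
  0   1   1   1   1   1
  1   1   2   3   4   5
  2   1   3   6  10  15
  3   1   4  10  20  35
  4   1   5  15  35  70
  5   1   6  21  56 126
  6   1   7  28  84 210

35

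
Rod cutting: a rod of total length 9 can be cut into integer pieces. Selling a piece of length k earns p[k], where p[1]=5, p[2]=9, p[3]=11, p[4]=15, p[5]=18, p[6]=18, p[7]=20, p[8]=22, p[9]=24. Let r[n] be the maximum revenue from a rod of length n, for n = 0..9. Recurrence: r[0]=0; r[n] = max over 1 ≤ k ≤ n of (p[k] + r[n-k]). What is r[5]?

25

   n    0    1    2    3    4    5    6    7    8    9
r[n]    0    5   10   15   20   25   30   35   40   45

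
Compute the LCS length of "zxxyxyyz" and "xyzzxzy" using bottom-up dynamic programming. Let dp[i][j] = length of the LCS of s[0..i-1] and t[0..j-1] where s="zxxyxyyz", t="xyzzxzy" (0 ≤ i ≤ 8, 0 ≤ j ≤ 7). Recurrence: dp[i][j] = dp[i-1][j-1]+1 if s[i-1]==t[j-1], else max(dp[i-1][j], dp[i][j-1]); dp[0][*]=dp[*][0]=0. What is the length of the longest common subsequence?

4

   ''  x  y  z  z  x  z  y
''  0  0  0  0  0  0  0  0
 z  0  0  0  1  1  1  1  1
 x  0  1  1  1  1  2  2  2
 x  0  1  1  1  1  2  2  2
 y  0  1  2  2  2  2  2  3
 x  0  1  2  2  2  3  3  3
 y  0  1  2  2  2  3  3  4
 y  0  1  2  2  2  3  3  4
 z  0  1  2  3  3  3  4  4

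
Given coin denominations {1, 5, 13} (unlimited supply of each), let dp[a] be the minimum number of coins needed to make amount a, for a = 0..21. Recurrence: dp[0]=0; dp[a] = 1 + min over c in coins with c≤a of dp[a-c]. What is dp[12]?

 a  0  1  2  3  4  5  6  7  8  9 10 11 12 13 14 15 16 17 18 19 20 21
dp  0  1  2  3  4  1  2  3  4  5  2  3  4  1  2  3  4  5  2  3  4  5

4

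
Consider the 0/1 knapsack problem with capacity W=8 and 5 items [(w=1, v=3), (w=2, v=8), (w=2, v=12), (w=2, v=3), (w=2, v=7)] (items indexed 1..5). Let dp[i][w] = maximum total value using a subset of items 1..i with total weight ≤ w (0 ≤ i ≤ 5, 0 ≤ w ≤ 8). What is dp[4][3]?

15

i\w   0   1   2   3   4   5   6   7   8
  0   0   0   0   0   0   0   0   0   0
  1   0   3   3   3   3   3   3   3   3
  2   0   3   8  11  11  11  11  11  11
  3   0   3  12  15  20  23  23  23  23
  4   0   3  12  15  20  23  23  26  26
  5   0   3  12  15  20  23  27  30  30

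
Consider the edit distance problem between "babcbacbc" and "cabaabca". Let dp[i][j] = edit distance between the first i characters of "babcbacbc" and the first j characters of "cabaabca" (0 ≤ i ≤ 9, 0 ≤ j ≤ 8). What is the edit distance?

5

   ''  c  a  b  a  a  b  c  a
''  0  1  2  3  4  5  6  7  8
 b  1  1  2  2  3  4  5  6  7
 a  2  2  1  2  2  3  4  5  6
 b  3  3  2  1  2  3  3  4  5
 c  4  3  3  2  2  3  4  3  4
 b  5  4  4  3  3  3  3  4  4
 a  6  5  4  4  3  3  4  4  4
 c  7  6  5  5  4  4  4  4  5
 b  8  7  6  5  5  5  4  5  5
 c  9  8  7  6  6  6  5  4  5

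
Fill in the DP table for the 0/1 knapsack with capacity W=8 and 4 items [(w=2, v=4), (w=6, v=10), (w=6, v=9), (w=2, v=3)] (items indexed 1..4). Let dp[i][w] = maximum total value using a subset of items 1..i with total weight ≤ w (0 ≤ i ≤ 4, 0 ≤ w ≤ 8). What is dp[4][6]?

10

i\w   0   1   2   3   4   5   6   7   8
  0   0   0   0   0   0   0   0   0   0
  1   0   0   4   4   4   4   4   4   4
  2   0   0   4   4   4   4  10  10  14
  3   0   0   4   4   4   4  10  10  14
  4   0   0   4   4   7   7  10  10  14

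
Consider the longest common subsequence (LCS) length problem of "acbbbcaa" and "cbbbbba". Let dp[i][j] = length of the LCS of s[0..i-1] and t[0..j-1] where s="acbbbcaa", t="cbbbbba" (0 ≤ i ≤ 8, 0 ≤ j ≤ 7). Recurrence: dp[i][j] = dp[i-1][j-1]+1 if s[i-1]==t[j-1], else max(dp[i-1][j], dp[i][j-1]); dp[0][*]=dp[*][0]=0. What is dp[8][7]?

5

   ''  c  b  b  b  b  b  a
''  0  0  0  0  0  0  0  0
 a  0  0  0  0  0  0  0  1
 c  0  1  1  1  1  1  1  1
 b  0  1  2  2  2  2  2  2
 b  0  1  2  3  3  3  3  3
 b  0  1  2  3  4  4  4  4
 c  0  1  2  3  4  4  4  4
 a  0  1  2  3  4  4  4  5
 a  0  1  2  3  4  4  4  5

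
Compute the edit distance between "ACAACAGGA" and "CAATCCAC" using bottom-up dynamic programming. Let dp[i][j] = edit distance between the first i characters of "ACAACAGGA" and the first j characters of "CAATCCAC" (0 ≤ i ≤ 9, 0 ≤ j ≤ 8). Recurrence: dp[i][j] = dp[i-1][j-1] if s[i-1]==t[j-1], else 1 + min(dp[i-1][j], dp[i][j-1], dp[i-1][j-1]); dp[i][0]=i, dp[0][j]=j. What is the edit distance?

6

   ''  C  A  A  T  C  C  A  C
''  0  1  2  3  4  5  6  7  8
 A  1  1  1  2  3  4  5  6  7
 C  2  1  2  2  3  3  4  5  6
 A  3  2  1  2  3  4  4  4  5
 A  4  3  2  1  2  3  4  4  5
 C  5  4  3  2  2  2  3  4  4
 A  6  5  4  3  3  3  3  3  4
 G  7  6  5  4  4  4  4  4  4
 G  8  7  6  5  5  5  5  5  5
 A  9  8  7  6  6  6  6  5  6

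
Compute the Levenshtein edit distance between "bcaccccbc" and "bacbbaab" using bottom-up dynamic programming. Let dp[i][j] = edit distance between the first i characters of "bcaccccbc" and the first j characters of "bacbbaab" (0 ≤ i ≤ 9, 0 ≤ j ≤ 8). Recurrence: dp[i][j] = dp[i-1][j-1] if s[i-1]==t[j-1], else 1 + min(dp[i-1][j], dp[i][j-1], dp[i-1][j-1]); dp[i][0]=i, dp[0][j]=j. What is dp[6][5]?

   ''  b  a  c  b  b  a  a  b
''  0  1  2  3  4  5  6  7  8
 b  1  0  1  2  3  4  5  6  7
 c  2  1  1  1  2  3  4  5  6
 a  3  2  1  2  2  3  3  4  5
 c  4  3  2  1  2  3  4  4  5
 c  5  4  3  2  2  3  4  5  5
 c  6  5  4  3  3  3  4  5  6
 c  7  6  5  4  4  4  4  5  6
 b  8  7  6  5  4  4  5  5  5
 c  9  8  7  6  5  5  5  6  6

3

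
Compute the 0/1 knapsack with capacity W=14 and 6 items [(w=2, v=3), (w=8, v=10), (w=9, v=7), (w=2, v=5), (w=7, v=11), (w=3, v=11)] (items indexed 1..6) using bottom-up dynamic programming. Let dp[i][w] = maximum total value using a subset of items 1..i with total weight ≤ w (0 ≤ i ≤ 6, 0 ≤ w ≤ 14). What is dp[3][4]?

3

i\w   0   1   2   3   4   5   6   7   8   9  10  11  12  13  14
  0   0   0   0   0   0   0   0   0   0   0   0   0   0   0   0
  1   0   0   3   3   3   3   3   3   3   3   3   3   3   3   3
  2   0   0   3   3   3   3   3   3  10  10  13  13  13  13  13
  3   0   0   3   3   3   3   3   3  10  10  13  13  13  13  13
  4   0   0   5   5   8   8   8   8  10  10  15  15  18  18  18
  5   0   0   5   5   8   8   8  11  11  16  16  19  19  19  19
  6   0   0   5  11  11  16  16  19  19  19  22  22  27  27  30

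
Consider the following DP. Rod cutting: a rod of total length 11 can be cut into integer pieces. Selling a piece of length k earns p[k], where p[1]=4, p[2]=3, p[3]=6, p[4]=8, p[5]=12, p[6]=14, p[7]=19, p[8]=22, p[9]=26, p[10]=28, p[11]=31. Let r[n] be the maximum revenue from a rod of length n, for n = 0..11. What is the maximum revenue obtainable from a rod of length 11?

   n    0    1    2    3    4    5    6    7    8    9   10   11
r[n]    0    4    8   12   16   20   24   28   32   36   40   44

44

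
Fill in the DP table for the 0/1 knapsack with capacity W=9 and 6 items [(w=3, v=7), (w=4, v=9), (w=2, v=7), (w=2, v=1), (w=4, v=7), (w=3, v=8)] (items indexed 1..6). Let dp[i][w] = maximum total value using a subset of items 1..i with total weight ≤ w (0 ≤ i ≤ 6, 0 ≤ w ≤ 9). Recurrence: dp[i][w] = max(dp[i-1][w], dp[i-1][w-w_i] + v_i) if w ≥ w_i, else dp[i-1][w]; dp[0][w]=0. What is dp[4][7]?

i\w   0   1   2   3   4   5   6   7   8   9
  0   0   0   0   0   0   0   0   0   0   0
  1   0   0   0   7   7   7   7   7   7   7
  2   0   0   0   7   9   9   9  16  16  16
  3   0   0   7   7   9  14  16  16  16  23
  4   0   0   7   7   9  14  16  16  17  23
  5   0   0   7   7   9  14  16  16  17  23
  6   0   0   7   8   9  15  16  17  22  24

16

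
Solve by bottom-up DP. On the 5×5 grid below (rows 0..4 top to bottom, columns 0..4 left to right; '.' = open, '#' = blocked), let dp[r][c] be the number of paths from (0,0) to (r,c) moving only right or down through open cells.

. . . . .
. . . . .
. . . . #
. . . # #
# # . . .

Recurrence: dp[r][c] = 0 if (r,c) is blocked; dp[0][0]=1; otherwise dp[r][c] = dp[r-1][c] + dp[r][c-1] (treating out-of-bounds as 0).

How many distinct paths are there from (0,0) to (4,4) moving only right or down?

10

r\c   0   1   2   3   4
  0   1   1   1   1   1
  1   1   2   3   4   5
  2   1   3   6  10   0
  3   1   4  10   0   0
  4   0   0  10  10  10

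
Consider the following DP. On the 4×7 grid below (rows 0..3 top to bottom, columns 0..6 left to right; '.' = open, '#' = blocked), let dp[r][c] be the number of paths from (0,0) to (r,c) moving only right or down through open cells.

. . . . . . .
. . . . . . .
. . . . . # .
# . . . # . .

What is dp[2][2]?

6

r\c   0   1   2   3   4   5   6
  0   1   1   1   1   1   1   1
  1   1   2   3   4   5   6   7
  2   1   3   6  10  15   0   7
  3   0   3   9  19   0   0   7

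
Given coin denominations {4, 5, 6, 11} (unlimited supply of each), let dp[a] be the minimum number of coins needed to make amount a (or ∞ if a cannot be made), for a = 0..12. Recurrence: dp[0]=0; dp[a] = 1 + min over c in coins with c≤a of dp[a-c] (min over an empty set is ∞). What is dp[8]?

 a  0  1  2  3  4  5  6  7  8  9 10 11 12
dp  0  -  -  -  1  1  1  -  2  2  2  1  2
(- denotes ∞ / unreachable)

2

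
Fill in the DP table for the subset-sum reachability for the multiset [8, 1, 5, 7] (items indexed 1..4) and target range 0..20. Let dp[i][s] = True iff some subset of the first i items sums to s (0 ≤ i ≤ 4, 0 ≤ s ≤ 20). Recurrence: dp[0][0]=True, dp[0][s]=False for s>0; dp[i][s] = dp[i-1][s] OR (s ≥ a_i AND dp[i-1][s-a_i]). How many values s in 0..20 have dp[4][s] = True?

13

i\s   0   1   2   3   4   5   6   7   8   9  10  11  12  13  14  15  16  17  18  19  20
  0   T   F   F   F   F   F   F   F   F   F   F   F   F   F   F   F   F   F   F   F   F
  1   T   F   F   F   F   F   F   F   T   F   F   F   F   F   F   F   F   F   F   F   F
  2   T   T   F   F   F   F   F   F   T   T   F   F   F   F   F   F   F   F   F   F   F
  3   T   T   F   F   F   T   T   F   T   T   F   F   F   T   T   F   F   F   F   F   F
  4   T   T   F   F   F   T   T   T   T   T   F   F   T   T   T   T   T   F   F   F   T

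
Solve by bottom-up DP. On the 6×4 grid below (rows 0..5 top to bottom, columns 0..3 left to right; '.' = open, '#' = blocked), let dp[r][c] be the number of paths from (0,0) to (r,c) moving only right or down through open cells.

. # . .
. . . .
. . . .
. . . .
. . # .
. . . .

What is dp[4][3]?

r\c   0   1   2   3
  0   1   0   0   0
  1   1   1   1   1
  2   1   2   3   4
  3   1   3   6  10
  4   1   4   0  10
  5   1   5   5  15

10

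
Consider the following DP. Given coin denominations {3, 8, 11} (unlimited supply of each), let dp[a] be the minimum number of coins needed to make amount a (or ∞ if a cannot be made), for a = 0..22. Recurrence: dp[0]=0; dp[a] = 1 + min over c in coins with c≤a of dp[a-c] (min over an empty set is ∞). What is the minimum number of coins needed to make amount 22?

 a  0  1  2  3  4  5  6  7  8  9 10 11 12 13 14 15 16 17 18 19 20 21 22
dp  0  -  -  1  -  -  2  -  1  3  -  1  4  -  2  5  2  3  6  2  4  7  2
(- denotes ∞ / unreachable)

2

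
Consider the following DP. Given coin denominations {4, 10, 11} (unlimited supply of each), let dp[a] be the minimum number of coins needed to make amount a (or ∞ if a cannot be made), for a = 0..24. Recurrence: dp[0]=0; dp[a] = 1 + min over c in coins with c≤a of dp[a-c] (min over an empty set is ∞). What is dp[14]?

2

 a  0  1  2  3  4  5  6  7  8  9 10 11 12 13 14 15 16 17 18 19 20 21 22 23 24
dp  0  -  -  -  1  -  -  -  2  -  1  1  3  -  2  2  4  -  3  3  2  2  2  4  3
(- denotes ∞ / unreachable)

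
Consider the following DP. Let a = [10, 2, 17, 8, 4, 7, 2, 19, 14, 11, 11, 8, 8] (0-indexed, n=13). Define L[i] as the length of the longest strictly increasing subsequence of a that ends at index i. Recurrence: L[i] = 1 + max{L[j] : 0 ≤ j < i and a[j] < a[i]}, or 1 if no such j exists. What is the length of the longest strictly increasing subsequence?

   i    0    1    2    3    4    5    6    7    8    9   10   11   12
a[i]   10    2   17    8    4    7    2   19   14   11   11    8    8
L[i]    1    1    2    2    2    3    1    4    4    4    4    4    4

4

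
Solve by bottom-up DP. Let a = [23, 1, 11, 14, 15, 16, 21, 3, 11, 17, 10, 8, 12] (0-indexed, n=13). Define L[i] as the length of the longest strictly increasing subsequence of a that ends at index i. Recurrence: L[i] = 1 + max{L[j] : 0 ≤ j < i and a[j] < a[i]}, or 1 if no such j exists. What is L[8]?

   i    0    1    2    3    4    5    6    7    8    9   10   11   12
a[i]   23    1   11   14   15   16   21    3   11   17   10    8   12
L[i]    1    1    2    3    4    5    6    2    3    6    3    3    4

3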